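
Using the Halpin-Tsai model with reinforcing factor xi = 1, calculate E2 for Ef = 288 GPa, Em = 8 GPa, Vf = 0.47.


eta = (Ef/Em - 1)/(Ef/Em + xi) = (36.0 - 1)/(36.0 + 1) = 0.9459
E2 = Em*(1+xi*eta*Vf)/(1-eta*Vf) = 20.81 GPa

20.81 GPa


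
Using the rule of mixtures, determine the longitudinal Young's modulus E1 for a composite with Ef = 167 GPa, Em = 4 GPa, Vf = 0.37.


E1 = Ef*Vf + Em*(1-Vf) = 167*0.37 + 4*0.63 = 64.31 GPa

64.31 GPa


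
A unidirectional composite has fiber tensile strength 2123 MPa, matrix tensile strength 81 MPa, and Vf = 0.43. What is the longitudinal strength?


sigma_1 = sigma_f*Vf + sigma_m*(1-Vf) = 2123*0.43 + 81*0.57 = 959.1 MPa

959.1 MPa


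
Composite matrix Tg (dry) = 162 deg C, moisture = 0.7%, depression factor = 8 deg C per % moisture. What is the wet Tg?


Tg_wet = Tg_dry - k*moisture = 162 - 8*0.7 = 156.4 deg C

156.4 deg C


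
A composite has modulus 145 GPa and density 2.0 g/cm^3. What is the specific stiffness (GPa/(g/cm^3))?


Specific stiffness = E/rho = 145/2.0 = 72.5 GPa/(g/cm^3)

72.5 GPa/(g/cm^3)


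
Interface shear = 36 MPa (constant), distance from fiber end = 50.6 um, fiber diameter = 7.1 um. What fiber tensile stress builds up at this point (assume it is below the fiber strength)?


Force balance: sigma_f * (pi*d^2/4) = tau * (pi*d) * x  ->  sigma_f = 4 * tau * x / d
sigma_f = 4 * 36 * 50.6 / 7.1 = 1026.3 MPa

1026.3 MPa


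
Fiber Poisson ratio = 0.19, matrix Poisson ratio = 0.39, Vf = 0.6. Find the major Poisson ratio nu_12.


nu_12 = nu_f*Vf + nu_m*(1-Vf) = 0.19*0.6 + 0.39*0.4 = 0.27

0.27


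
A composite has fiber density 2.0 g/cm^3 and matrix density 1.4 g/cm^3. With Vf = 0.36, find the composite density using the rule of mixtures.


rho_c = rho_f*Vf + rho_m*(1-Vf) = 2.0*0.36 + 1.4*0.64 = 1.616 g/cm^3

1.616 g/cm^3


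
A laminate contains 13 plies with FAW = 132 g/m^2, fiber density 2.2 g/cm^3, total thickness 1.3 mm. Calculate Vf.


Vf = n * FAW / (rho_f * h * 1000) = 13 * 132 / (2.2 * 1.3 * 1000) = 0.6

0.6


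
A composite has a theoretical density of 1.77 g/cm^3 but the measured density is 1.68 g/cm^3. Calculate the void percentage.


Void% = (rho_theo - rho_actual)/rho_theo * 100 = (1.77 - 1.68)/1.77 * 100 = 5.08%

5.08%


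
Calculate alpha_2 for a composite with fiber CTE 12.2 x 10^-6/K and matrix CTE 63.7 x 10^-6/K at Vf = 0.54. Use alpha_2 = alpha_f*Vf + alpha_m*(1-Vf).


alpha_2 = alpha_f*Vf + alpha_m*(1-Vf) = 12.2*0.54 + 63.7*0.46 = 35.9 x 10^-6/K

35.9 x 10^-6/K


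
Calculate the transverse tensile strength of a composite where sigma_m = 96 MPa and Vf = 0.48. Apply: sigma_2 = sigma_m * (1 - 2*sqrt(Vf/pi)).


factor = 1 - 2*sqrt(0.48/pi) = 0.2182
sigma_2 = 96 * 0.2182 = 20.95 MPa

20.95 MPa


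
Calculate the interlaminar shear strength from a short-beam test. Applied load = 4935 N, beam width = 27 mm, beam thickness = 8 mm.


ILSS = 3F/(4bh) = 3*4935/(4*27*8) = 17.14 MPa

17.14 MPa


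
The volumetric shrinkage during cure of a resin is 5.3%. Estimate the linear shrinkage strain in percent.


Linear shrinkage ≈ vol_shrink/3 = 5.3/3 = 1.767%

1.767%


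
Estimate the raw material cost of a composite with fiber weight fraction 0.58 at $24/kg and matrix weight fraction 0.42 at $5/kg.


Cost = cost_f*Wf + cost_m*Wm = 24*0.58 + 5*0.42 = $16.02/kg

$16.02/kg


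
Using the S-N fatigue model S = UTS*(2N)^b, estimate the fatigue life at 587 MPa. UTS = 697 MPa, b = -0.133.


N = 0.5 * (S/UTS)^(1/b) = 0.5 * (587/697)^(1/-0.133) = 1.8190 cycles

1.8190 cycles


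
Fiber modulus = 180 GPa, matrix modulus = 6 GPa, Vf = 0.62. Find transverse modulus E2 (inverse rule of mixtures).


1/E2 = Vf/Ef + (1-Vf)/Em = 0.62/180 + 0.38/6
E2 = 14.98 GPa

14.98 GPa


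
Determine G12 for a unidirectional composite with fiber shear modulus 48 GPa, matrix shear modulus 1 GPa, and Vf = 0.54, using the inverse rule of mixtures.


1/G12 = Vf/Gf + (1-Vf)/Gm = 0.54/48 + 0.46/1
G12 = 2.12 GPa

2.12 GPa


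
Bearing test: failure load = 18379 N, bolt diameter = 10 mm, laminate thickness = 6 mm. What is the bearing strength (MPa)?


sigma_br = F/(d*h) = 18379/(10*6) = 306.3 MPa

306.3 MPa


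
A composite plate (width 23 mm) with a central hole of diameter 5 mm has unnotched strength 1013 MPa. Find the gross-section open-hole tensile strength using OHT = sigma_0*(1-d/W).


OHT = sigma_0*(1-d/W) = 1013*(1-5/23) = 792.8 MPa

792.8 MPa


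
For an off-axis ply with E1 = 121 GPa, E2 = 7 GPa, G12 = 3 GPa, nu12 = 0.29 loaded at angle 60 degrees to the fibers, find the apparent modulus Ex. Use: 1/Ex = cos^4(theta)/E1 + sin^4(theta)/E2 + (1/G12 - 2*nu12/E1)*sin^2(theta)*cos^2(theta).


cos^4(60) = 0.0625, sin^4(60) = 0.5625, sin^2(60)*cos^2(60) = 0.1875
1/G12 - 2*nu12/E1 = 1/3 - 2*0.29/121 = 0.32854 GPa^-1
1/Ex = 0.0625/121 + 0.5625/7 + 0.32854*0.1875 = 0.1424749 GPa^-1
Ex = 7.02 GPa

7.02 GPa


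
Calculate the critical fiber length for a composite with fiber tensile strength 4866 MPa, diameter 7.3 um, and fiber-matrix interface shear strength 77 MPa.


Lc = sigma_f * d / (2 * tau_i) = 4866 * 7.3 / (2 * 77) = 230.7 um

230.7 um


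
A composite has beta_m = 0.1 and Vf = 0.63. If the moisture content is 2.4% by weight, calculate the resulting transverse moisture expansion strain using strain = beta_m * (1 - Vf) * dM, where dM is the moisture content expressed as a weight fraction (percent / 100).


dM = 2.4/100 = 0.024
strain = beta_m * (1-Vf) * dM = 0.1 * 0.37 * 0.024 = 0.000888

0.000888


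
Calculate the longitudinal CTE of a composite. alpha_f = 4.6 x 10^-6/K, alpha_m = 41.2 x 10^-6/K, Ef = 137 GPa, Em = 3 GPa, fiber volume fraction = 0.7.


E1 = Ef*Vf + Em*(1-Vf) = 96.8
alpha_1 = (alpha_f*Ef*Vf + alpha_m*Em*(1-Vf))/E1 = 4.94 x 10^-6/K

4.94 x 10^-6/K


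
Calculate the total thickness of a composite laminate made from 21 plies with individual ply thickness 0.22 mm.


h = n * t_ply = 21 * 0.22 = 4.62 mm

4.62 mm


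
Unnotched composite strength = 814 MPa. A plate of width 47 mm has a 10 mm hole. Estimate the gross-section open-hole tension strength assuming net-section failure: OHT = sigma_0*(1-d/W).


OHT = sigma_0*(1-d/W) = 814*(1-10/47) = 640.8 MPa

640.8 MPa


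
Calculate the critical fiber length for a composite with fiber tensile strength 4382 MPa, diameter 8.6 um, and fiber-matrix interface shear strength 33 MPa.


Lc = sigma_f * d / (2 * tau_i) = 4382 * 8.6 / (2 * 33) = 571.0 um

571.0 um


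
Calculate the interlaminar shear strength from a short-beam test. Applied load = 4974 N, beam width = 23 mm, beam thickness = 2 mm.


ILSS = 3F/(4bh) = 3*4974/(4*23*2) = 81.1 MPa

81.1 MPa


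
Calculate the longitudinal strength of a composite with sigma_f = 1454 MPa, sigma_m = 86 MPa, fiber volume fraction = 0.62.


sigma_1 = sigma_f*Vf + sigma_m*(1-Vf) = 1454*0.62 + 86*0.38 = 934.2 MPa

934.2 MPa


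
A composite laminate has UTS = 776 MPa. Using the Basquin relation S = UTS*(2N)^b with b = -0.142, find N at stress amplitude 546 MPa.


N = 0.5 * (S/UTS)^(1/b) = 0.5 * (546/776)^(1/-0.142) = 5.9443 cycles

5.9443 cycles


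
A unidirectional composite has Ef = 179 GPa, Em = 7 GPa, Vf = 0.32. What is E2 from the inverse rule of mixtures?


1/E2 = Vf/Ef + (1-Vf)/Em = 0.32/179 + 0.68/7
E2 = 10.11 GPa

10.11 GPa


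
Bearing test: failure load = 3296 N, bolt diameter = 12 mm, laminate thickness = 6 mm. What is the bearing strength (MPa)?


sigma_br = F/(d*h) = 3296/(12*6) = 45.8 MPa

45.8 MPa


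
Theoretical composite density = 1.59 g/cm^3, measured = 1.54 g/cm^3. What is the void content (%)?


Void% = (rho_theo - rho_actual)/rho_theo * 100 = (1.59 - 1.54)/1.59 * 100 = 3.14%

3.14%


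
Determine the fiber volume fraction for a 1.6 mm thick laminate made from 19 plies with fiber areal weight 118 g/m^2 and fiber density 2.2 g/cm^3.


Vf = n * FAW / (rho_f * h * 1000) = 19 * 118 / (2.2 * 1.6 * 1000) = 0.6369

0.6369


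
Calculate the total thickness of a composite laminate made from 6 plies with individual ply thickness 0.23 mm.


h = n * t_ply = 6 * 0.23 = 1.38 mm

1.38 mm


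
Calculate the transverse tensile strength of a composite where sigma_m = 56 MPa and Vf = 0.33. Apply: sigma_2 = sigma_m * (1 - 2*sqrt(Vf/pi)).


factor = 1 - 2*sqrt(0.33/pi) = 0.3518
sigma_2 = 56 * 0.3518 = 19.7 MPa

19.7 MPa


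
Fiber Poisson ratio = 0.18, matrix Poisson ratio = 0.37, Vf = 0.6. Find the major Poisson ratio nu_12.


nu_12 = nu_f*Vf + nu_m*(1-Vf) = 0.18*0.6 + 0.37*0.4 = 0.256

0.256


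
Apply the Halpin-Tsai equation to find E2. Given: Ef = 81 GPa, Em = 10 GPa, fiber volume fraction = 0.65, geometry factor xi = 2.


eta = (Ef/Em - 1)/(Ef/Em + xi) = (8.1 - 1)/(8.1 + 2) = 0.703
E2 = Em*(1+xi*eta*Vf)/(1-eta*Vf) = 35.24 GPa

35.24 GPa


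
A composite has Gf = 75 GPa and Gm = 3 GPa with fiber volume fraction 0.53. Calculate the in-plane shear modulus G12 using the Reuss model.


1/G12 = Vf/Gf + (1-Vf)/Gm = 0.53/75 + 0.47/3
G12 = 6.11 GPa

6.11 GPa


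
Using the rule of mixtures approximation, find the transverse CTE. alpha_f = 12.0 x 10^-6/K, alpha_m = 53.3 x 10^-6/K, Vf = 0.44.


alpha_2 = alpha_f*Vf + alpha_m*(1-Vf) = 12.0*0.44 + 53.3*0.56 = 35.1 x 10^-6/K

35.1 x 10^-6/K


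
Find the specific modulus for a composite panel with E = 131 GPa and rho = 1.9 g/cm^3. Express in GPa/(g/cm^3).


Specific stiffness = E/rho = 131/1.9 = 68.9 GPa/(g/cm^3)

68.9 GPa/(g/cm^3)


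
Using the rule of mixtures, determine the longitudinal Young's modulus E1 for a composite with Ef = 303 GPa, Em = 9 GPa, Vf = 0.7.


E1 = Ef*Vf + Em*(1-Vf) = 303*0.7 + 9*0.3 = 214.8 GPa

214.8 GPa


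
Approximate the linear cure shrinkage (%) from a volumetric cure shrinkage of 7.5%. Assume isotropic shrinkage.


Linear shrinkage ≈ vol_shrink/3 = 7.5/3 = 2.5%

2.5%


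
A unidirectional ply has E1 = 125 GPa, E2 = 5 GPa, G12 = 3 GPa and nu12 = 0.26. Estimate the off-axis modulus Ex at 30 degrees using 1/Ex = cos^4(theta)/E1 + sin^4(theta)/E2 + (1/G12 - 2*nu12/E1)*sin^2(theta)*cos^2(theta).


cos^4(30) = 0.5625, sin^4(30) = 0.0625, sin^2(30)*cos^2(30) = 0.1875
1/G12 - 2*nu12/E1 = 1/3 - 2*0.26/125 = 0.329173 GPa^-1
1/Ex = 0.5625/125 + 0.0625/5 + 0.329173*0.1875 = 0.07872 GPa^-1
Ex = 12.7 GPa

12.7 GPa


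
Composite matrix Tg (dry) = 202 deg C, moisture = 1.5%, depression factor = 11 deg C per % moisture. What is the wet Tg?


Tg_wet = Tg_dry - k*moisture = 202 - 11*1.5 = 185.5 deg C

185.5 deg C


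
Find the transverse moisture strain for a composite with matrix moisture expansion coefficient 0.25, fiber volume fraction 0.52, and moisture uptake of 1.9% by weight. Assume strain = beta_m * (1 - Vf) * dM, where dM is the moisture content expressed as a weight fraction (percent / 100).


dM = 1.9/100 = 0.019
strain = beta_m * (1-Vf) * dM = 0.25 * 0.48 * 0.019 = 0.00228

0.00228


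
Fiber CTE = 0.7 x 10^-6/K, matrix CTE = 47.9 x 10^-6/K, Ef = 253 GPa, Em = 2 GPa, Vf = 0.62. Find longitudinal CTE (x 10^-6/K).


E1 = Ef*Vf + Em*(1-Vf) = 157.62
alpha_1 = (alpha_f*Ef*Vf + alpha_m*Em*(1-Vf))/E1 = 0.93 x 10^-6/K

0.93 x 10^-6/K


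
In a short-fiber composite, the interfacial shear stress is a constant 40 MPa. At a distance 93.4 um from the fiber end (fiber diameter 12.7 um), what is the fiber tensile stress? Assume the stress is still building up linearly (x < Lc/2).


Force balance: sigma_f * (pi*d^2/4) = tau * (pi*d) * x  ->  sigma_f = 4 * tau * x / d
sigma_f = 4 * 40 * 93.4 / 12.7 = 1176.7 MPa

1176.7 MPa


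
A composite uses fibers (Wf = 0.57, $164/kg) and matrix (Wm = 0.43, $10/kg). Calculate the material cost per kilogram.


Cost = cost_f*Wf + cost_m*Wm = 164*0.57 + 10*0.43 = $97.78/kg

$97.78/kg


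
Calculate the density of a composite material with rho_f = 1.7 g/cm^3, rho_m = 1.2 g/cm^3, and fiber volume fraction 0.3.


rho_c = rho_f*Vf + rho_m*(1-Vf) = 1.7*0.3 + 1.2*0.7 = 1.35 g/cm^3

1.35 g/cm^3


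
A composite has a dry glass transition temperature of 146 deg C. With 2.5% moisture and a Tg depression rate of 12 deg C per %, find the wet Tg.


Tg_wet = Tg_dry - k*moisture = 146 - 12*2.5 = 116.0 deg C

116.0 deg C


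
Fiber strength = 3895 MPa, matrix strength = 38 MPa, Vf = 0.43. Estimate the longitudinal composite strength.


sigma_1 = sigma_f*Vf + sigma_m*(1-Vf) = 3895*0.43 + 38*0.57 = 1696.5 MPa

1696.5 MPa


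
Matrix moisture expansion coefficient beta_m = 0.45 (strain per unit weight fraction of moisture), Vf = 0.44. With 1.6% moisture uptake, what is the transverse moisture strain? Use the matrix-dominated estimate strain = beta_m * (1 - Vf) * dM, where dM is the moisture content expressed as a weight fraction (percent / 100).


dM = 1.6/100 = 0.016
strain = beta_m * (1-Vf) * dM = 0.45 * 0.56 * 0.016 = 0.004032

0.004032


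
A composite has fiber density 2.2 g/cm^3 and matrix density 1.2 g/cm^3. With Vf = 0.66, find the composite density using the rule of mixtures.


rho_c = rho_f*Vf + rho_m*(1-Vf) = 2.2*0.66 + 1.2*0.34 = 1.86 g/cm^3

1.86 g/cm^3


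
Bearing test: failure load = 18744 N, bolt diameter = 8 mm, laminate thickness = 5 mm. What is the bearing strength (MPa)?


sigma_br = F/(d*h) = 18744/(8*5) = 468.6 MPa

468.6 MPa


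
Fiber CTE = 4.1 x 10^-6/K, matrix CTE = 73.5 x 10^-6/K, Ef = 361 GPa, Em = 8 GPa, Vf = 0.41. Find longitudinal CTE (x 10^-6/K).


E1 = Ef*Vf + Em*(1-Vf) = 152.73
alpha_1 = (alpha_f*Ef*Vf + alpha_m*Em*(1-Vf))/E1 = 6.24 x 10^-6/K

6.24 x 10^-6/K


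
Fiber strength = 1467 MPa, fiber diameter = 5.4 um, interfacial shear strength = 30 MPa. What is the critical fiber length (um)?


Lc = sigma_f * d / (2 * tau_i) = 1467 * 5.4 / (2 * 30) = 132.0 um

132.0 um


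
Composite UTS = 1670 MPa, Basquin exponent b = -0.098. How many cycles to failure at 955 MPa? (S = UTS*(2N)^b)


N = 0.5 * (S/UTS)^(1/b) = 0.5 * (955/1670)^(1/-0.098) = 149.8422 cycles

149.8422 cycles


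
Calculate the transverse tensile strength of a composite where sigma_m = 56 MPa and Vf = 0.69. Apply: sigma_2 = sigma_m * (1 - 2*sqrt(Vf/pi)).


factor = 1 - 2*sqrt(0.69/pi) = 0.0627
sigma_2 = 56 * 0.0627 = 3.51 MPa

3.51 MPa


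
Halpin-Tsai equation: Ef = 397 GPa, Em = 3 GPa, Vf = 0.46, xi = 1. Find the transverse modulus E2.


eta = (Ef/Em - 1)/(Ef/Em + xi) = (132.3333 - 1)/(132.3333 + 1) = 0.985
E2 = Em*(1+xi*eta*Vf)/(1-eta*Vf) = 7.97 GPa

7.97 GPa


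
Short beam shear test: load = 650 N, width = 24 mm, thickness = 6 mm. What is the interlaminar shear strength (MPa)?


ILSS = 3F/(4bh) = 3*650/(4*24*6) = 3.39 MPa

3.39 MPa


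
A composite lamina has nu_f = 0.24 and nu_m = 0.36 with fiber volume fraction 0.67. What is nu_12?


nu_12 = nu_f*Vf + nu_m*(1-Vf) = 0.24*0.67 + 0.36*0.33 = 0.2796

0.2796


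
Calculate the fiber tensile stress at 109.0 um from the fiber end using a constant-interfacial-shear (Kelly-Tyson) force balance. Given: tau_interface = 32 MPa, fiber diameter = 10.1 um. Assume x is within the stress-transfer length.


Force balance: sigma_f * (pi*d^2/4) = tau * (pi*d) * x  ->  sigma_f = 4 * tau * x / d
sigma_f = 4 * 32 * 109.0 / 10.1 = 1381.4 MPa

1381.4 MPa


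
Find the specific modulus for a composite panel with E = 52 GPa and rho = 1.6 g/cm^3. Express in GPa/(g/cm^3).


Specific stiffness = E/rho = 52/1.6 = 32.5 GPa/(g/cm^3)

32.5 GPa/(g/cm^3)


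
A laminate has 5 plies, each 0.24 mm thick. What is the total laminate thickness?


h = n * t_ply = 5 * 0.24 = 1.2 mm

1.2 mm


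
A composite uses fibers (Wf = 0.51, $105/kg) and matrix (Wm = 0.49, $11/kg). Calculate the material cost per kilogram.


Cost = cost_f*Wf + cost_m*Wm = 105*0.51 + 11*0.49 = $58.94/kg

$58.94/kg


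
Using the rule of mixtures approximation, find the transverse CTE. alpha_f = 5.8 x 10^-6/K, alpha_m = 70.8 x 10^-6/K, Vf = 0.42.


alpha_2 = alpha_f*Vf + alpha_m*(1-Vf) = 5.8*0.42 + 70.8*0.58 = 43.5 x 10^-6/K

43.5 x 10^-6/K


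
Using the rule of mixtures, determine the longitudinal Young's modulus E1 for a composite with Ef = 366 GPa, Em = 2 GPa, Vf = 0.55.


E1 = Ef*Vf + Em*(1-Vf) = 366*0.55 + 2*0.45 = 202.2 GPa

202.2 GPa


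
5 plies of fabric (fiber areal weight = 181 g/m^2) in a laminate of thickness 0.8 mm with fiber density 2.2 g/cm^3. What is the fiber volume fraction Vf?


Vf = n * FAW / (rho_f * h * 1000) = 5 * 181 / (2.2 * 0.8 * 1000) = 0.5142

0.5142


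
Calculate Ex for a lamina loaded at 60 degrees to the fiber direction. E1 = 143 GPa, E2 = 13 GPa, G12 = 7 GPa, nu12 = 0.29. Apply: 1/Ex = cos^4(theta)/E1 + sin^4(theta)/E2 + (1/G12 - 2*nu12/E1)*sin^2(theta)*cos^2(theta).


cos^4(60) = 0.0625, sin^4(60) = 0.5625, sin^2(60)*cos^2(60) = 0.1875
1/G12 - 2*nu12/E1 = 1/7 - 2*0.29/143 = 0.138801 GPa^-1
1/Ex = 0.0625/143 + 0.5625/13 + 0.138801*0.1875 = 0.0697315 GPa^-1
Ex = 14.34 GPa

14.34 GPa


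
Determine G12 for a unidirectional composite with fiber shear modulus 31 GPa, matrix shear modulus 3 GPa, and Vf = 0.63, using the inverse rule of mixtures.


1/G12 = Vf/Gf + (1-Vf)/Gm = 0.63/31 + 0.37/3
G12 = 6.96 GPa

6.96 GPa


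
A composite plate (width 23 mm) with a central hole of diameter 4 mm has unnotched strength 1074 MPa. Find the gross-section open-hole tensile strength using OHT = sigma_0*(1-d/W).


OHT = sigma_0*(1-d/W) = 1074*(1-4/23) = 887.2 MPa

887.2 MPa


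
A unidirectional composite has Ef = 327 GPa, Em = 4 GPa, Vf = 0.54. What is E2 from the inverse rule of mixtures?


1/E2 = Vf/Ef + (1-Vf)/Em = 0.54/327 + 0.46/4
E2 = 8.57 GPa

8.57 GPa


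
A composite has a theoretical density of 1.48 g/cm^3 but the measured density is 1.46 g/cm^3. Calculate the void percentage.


Void% = (rho_theo - rho_actual)/rho_theo * 100 = (1.48 - 1.46)/1.48 * 100 = 1.35%

1.35%


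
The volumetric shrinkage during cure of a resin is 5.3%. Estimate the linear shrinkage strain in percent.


Linear shrinkage ≈ vol_shrink/3 = 5.3/3 = 1.767%

1.767%


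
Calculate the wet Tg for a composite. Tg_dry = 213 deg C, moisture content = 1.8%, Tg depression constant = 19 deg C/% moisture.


Tg_wet = Tg_dry - k*moisture = 213 - 19*1.8 = 178.8 deg C

178.8 deg C


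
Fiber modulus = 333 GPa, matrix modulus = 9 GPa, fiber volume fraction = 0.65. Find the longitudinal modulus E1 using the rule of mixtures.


E1 = Ef*Vf + Em*(1-Vf) = 333*0.65 + 9*0.35 = 219.6 GPa

219.6 GPa


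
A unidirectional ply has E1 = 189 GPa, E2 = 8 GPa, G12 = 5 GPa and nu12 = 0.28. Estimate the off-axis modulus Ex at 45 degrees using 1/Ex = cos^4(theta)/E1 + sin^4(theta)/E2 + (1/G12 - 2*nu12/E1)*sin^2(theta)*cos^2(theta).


cos^4(45) = 0.25, sin^4(45) = 0.25, sin^2(45)*cos^2(45) = 0.25
1/G12 - 2*nu12/E1 = 1/5 - 2*0.28/189 = 0.197037 GPa^-1
1/Ex = 0.25/189 + 0.25/8 + 0.197037*0.25 = 0.081832 GPa^-1
Ex = 12.22 GPa

12.22 GPa


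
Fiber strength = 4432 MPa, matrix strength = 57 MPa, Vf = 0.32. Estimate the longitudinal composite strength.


sigma_1 = sigma_f*Vf + sigma_m*(1-Vf) = 4432*0.32 + 57*0.68 = 1457.0 MPa

1457.0 MPa


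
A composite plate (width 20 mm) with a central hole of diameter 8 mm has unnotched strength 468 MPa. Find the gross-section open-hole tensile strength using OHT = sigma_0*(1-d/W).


OHT = sigma_0*(1-d/W) = 468*(1-8/20) = 280.8 MPa

280.8 MPa


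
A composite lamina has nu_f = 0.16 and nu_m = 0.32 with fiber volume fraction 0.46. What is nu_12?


nu_12 = nu_f*Vf + nu_m*(1-Vf) = 0.16*0.46 + 0.32*0.54 = 0.2464

0.2464


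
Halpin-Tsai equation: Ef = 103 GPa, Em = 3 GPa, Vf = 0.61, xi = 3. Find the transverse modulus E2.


eta = (Ef/Em - 1)/(Ef/Em + xi) = (34.3333 - 1)/(34.3333 + 3) = 0.8929
E2 = Em*(1+xi*eta*Vf)/(1-eta*Vf) = 17.35 GPa

17.35 GPa


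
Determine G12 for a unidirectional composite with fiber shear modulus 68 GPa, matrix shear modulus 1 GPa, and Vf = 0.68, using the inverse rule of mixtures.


1/G12 = Vf/Gf + (1-Vf)/Gm = 0.68/68 + 0.32/1
G12 = 3.03 GPa

3.03 GPa


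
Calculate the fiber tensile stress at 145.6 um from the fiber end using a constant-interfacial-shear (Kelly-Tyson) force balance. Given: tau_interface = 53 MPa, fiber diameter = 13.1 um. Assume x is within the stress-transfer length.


Force balance: sigma_f * (pi*d^2/4) = tau * (pi*d) * x  ->  sigma_f = 4 * tau * x / d
sigma_f = 4 * 53 * 145.6 / 13.1 = 2356.3 MPa

2356.3 MPa


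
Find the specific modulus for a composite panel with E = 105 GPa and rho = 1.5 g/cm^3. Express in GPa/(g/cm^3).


Specific stiffness = E/rho = 105/1.5 = 70.0 GPa/(g/cm^3)

70.0 GPa/(g/cm^3)


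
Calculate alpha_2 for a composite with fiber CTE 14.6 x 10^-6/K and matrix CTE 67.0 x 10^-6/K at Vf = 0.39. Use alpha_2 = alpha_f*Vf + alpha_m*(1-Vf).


alpha_2 = alpha_f*Vf + alpha_m*(1-Vf) = 14.6*0.39 + 67.0*0.61 = 46.6 x 10^-6/K

46.6 x 10^-6/K


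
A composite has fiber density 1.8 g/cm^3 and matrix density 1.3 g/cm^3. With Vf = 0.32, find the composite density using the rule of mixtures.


rho_c = rho_f*Vf + rho_m*(1-Vf) = 1.8*0.32 + 1.3*0.68 = 1.46 g/cm^3

1.46 g/cm^3


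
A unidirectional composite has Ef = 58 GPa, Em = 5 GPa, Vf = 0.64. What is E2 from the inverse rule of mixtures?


1/E2 = Vf/Ef + (1-Vf)/Em = 0.64/58 + 0.36/5
E2 = 12.04 GPa

12.04 GPa


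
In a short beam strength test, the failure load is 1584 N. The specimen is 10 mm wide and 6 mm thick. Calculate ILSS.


ILSS = 3F/(4bh) = 3*1584/(4*10*6) = 19.8 MPa

19.8 MPa


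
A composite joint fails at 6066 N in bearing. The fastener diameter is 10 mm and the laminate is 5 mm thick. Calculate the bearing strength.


sigma_br = F/(d*h) = 6066/(10*5) = 121.3 MPa

121.3 MPa


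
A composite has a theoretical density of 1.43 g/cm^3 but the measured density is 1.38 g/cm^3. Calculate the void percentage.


Void% = (rho_theo - rho_actual)/rho_theo * 100 = (1.43 - 1.38)/1.43 * 100 = 3.5%

3.5%


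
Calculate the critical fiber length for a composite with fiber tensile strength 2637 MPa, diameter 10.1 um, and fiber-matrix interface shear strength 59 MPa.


Lc = sigma_f * d / (2 * tau_i) = 2637 * 10.1 / (2 * 59) = 225.7 um

225.7 um


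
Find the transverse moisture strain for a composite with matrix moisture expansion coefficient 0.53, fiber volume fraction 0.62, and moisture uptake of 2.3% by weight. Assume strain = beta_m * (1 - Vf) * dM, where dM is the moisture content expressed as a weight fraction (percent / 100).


dM = 2.3/100 = 0.023
strain = beta_m * (1-Vf) * dM = 0.53 * 0.38 * 0.023 = 0.0046322

0.0046322


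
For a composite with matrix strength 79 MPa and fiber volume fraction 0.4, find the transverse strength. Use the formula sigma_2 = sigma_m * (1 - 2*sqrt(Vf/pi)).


factor = 1 - 2*sqrt(0.4/pi) = 0.2864
sigma_2 = 79 * 0.2864 = 22.62 MPa

22.62 MPa


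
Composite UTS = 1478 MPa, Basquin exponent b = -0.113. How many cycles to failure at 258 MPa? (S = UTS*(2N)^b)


N = 0.5 * (S/UTS)^(1/b) = 0.5 * (258/1478)^(1/-0.113) = 2.5552e+06 cycles

2.5552e+06 cycles


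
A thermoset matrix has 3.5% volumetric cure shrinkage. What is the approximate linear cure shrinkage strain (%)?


Linear shrinkage ≈ vol_shrink/3 = 3.5/3 = 1.167%

1.167%


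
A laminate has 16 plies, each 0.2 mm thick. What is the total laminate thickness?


h = n * t_ply = 16 * 0.2 = 3.2 mm

3.2 mm


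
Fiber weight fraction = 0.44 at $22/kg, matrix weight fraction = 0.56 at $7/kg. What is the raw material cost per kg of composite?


Cost = cost_f*Wf + cost_m*Wm = 22*0.44 + 7*0.56 = $13.6/kg

$13.6/kg


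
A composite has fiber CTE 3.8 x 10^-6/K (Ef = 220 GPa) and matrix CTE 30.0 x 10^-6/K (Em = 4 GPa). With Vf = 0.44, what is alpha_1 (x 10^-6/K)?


E1 = Ef*Vf + Em*(1-Vf) = 99.04
alpha_1 = (alpha_f*Ef*Vf + alpha_m*Em*(1-Vf))/E1 = 4.39 x 10^-6/K

4.39 x 10^-6/K


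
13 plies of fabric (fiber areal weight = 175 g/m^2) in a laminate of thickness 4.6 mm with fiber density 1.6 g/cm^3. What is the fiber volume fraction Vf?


Vf = n * FAW / (rho_f * h * 1000) = 13 * 175 / (1.6 * 4.6 * 1000) = 0.3091

0.3091


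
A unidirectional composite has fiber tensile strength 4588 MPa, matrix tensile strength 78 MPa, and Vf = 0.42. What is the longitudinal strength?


sigma_1 = sigma_f*Vf + sigma_m*(1-Vf) = 4588*0.42 + 78*0.58 = 1972.2 MPa

1972.2 MPa


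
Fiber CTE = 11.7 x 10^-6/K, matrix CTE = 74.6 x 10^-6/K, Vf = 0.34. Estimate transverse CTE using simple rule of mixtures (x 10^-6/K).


alpha_2 = alpha_f*Vf + alpha_m*(1-Vf) = 11.7*0.34 + 74.6*0.66 = 53.2 x 10^-6/K

53.2 x 10^-6/K


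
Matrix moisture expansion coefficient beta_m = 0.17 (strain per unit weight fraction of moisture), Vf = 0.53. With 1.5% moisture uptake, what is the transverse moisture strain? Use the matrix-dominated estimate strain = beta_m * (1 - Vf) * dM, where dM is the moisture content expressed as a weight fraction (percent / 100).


dM = 1.5/100 = 0.015
strain = beta_m * (1-Vf) * dM = 0.17 * 0.47 * 0.015 = 0.0011985

0.0011985


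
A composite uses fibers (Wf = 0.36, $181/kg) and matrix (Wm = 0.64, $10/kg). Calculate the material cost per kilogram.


Cost = cost_f*Wf + cost_m*Wm = 181*0.36 + 10*0.64 = $71.56/kg

$71.56/kg


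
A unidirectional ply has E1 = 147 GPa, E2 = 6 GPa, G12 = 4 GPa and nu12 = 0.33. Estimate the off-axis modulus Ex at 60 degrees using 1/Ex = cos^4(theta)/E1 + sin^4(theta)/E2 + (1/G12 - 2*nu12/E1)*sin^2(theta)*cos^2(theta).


cos^4(60) = 0.0625, sin^4(60) = 0.5625, sin^2(60)*cos^2(60) = 0.1875
1/G12 - 2*nu12/E1 = 1/4 - 2*0.33/147 = 0.24551 GPa^-1
1/Ex = 0.0625/147 + 0.5625/6 + 0.24551*0.1875 = 0.1402083 GPa^-1
Ex = 7.13 GPa

7.13 GPa


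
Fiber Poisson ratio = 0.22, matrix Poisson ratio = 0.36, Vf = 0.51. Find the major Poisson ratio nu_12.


nu_12 = nu_f*Vf + nu_m*(1-Vf) = 0.22*0.51 + 0.36*0.49 = 0.2886

0.2886


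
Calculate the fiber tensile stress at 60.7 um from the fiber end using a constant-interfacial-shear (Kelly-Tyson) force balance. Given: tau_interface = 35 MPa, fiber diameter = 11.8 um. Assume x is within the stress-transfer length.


Force balance: sigma_f * (pi*d^2/4) = tau * (pi*d) * x  ->  sigma_f = 4 * tau * x / d
sigma_f = 4 * 35 * 60.7 / 11.8 = 720.2 MPa

720.2 MPa


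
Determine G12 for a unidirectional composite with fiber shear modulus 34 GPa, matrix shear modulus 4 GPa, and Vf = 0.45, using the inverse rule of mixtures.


1/G12 = Vf/Gf + (1-Vf)/Gm = 0.45/34 + 0.55/4
G12 = 6.63 GPa

6.63 GPa


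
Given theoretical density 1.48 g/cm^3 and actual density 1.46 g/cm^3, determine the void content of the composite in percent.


Void% = (rho_theo - rho_actual)/rho_theo * 100 = (1.48 - 1.46)/1.48 * 100 = 1.35%

1.35%


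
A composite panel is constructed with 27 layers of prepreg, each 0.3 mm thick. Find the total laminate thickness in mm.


h = n * t_ply = 27 * 0.3 = 8.1 mm

8.1 mm


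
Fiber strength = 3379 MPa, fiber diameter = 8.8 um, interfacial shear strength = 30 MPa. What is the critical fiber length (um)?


Lc = sigma_f * d / (2 * tau_i) = 3379 * 8.8 / (2 * 30) = 495.6 um

495.6 um


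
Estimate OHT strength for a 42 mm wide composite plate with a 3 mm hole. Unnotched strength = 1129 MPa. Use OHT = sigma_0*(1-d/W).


OHT = sigma_0*(1-d/W) = 1129*(1-3/42) = 1048.4 MPa

1048.4 MPa


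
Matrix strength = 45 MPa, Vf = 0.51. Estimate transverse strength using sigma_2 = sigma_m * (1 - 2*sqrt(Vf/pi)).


factor = 1 - 2*sqrt(0.51/pi) = 0.1942
sigma_2 = 45 * 0.1942 = 8.74 MPa

8.74 MPa


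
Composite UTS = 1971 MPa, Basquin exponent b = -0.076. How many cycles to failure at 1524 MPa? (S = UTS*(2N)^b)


N = 0.5 * (S/UTS)^(1/b) = 0.5 * (1524/1971)^(1/-0.076) = 14.7478 cycles

14.7478 cycles


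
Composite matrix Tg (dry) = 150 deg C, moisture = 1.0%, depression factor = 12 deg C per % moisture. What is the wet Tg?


Tg_wet = Tg_dry - k*moisture = 150 - 12*1.0 = 138.0 deg C

138.0 deg C


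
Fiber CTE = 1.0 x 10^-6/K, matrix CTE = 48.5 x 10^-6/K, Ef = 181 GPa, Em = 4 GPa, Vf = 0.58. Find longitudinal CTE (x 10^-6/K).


E1 = Ef*Vf + Em*(1-Vf) = 106.66
alpha_1 = (alpha_f*Ef*Vf + alpha_m*Em*(1-Vf))/E1 = 1.75 x 10^-6/K

1.75 x 10^-6/K


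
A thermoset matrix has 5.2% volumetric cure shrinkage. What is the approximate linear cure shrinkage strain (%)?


Linear shrinkage ≈ vol_shrink/3 = 5.2/3 = 1.733%

1.733%


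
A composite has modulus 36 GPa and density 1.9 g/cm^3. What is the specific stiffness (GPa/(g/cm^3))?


Specific stiffness = E/rho = 36/1.9 = 18.9 GPa/(g/cm^3)

18.9 GPa/(g/cm^3)


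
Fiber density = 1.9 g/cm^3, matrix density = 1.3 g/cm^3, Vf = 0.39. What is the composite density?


rho_c = rho_f*Vf + rho_m*(1-Vf) = 1.9*0.39 + 1.3*0.61 = 1.534 g/cm^3

1.534 g/cm^3


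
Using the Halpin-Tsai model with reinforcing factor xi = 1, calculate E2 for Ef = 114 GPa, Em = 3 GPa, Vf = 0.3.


eta = (Ef/Em - 1)/(Ef/Em + xi) = (38.0 - 1)/(38.0 + 1) = 0.9487
E2 = Em*(1+xi*eta*Vf)/(1-eta*Vf) = 5.39 GPa

5.39 GPa


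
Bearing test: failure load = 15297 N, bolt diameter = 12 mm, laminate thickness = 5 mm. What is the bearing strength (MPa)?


sigma_br = F/(d*h) = 15297/(12*5) = 255.0 MPa

255.0 MPa


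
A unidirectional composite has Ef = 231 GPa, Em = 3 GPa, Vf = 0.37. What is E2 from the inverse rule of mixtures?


1/E2 = Vf/Ef + (1-Vf)/Em = 0.37/231 + 0.63/3
E2 = 4.73 GPa

4.73 GPa


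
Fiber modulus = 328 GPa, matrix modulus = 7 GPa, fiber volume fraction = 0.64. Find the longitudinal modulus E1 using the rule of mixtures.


E1 = Ef*Vf + Em*(1-Vf) = 328*0.64 + 7*0.36 = 212.44 GPa

212.44 GPa


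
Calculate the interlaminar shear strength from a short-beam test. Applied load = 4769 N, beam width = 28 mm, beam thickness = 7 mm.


ILSS = 3F/(4bh) = 3*4769/(4*28*7) = 18.25 MPa

18.25 MPa


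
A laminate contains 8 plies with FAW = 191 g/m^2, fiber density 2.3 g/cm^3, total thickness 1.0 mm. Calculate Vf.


Vf = n * FAW / (rho_f * h * 1000) = 8 * 191 / (2.3 * 1.0 * 1000) = 0.6643

0.6643


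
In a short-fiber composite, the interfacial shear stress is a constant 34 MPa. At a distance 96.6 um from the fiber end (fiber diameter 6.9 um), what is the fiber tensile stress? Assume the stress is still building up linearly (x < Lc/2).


Force balance: sigma_f * (pi*d^2/4) = tau * (pi*d) * x  ->  sigma_f = 4 * tau * x / d
sigma_f = 4 * 34 * 96.6 / 6.9 = 1904.0 MPa

1904.0 MPa


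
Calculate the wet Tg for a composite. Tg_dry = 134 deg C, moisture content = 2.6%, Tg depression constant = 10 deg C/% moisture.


Tg_wet = Tg_dry - k*moisture = 134 - 10*2.6 = 108.0 deg C

108.0 deg C


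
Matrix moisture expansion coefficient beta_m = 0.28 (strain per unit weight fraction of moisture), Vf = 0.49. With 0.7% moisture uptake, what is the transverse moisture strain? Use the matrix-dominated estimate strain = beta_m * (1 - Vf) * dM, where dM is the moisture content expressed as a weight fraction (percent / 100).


dM = 0.7/100 = 0.007
strain = beta_m * (1-Vf) * dM = 0.28 * 0.51 * 0.007 = 0.0009996

0.0009996


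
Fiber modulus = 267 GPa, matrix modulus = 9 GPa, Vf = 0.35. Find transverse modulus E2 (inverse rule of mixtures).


1/E2 = Vf/Ef + (1-Vf)/Em = 0.35/267 + 0.65/9
E2 = 13.6 GPa

13.6 GPa


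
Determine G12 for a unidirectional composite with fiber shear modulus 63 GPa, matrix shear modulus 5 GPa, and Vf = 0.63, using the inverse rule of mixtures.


1/G12 = Vf/Gf + (1-Vf)/Gm = 0.63/63 + 0.37/5
G12 = 11.9 GPa

11.9 GPa


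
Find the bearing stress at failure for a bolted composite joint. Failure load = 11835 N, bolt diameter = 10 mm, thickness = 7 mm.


sigma_br = F/(d*h) = 11835/(10*7) = 169.1 MPa

169.1 MPa


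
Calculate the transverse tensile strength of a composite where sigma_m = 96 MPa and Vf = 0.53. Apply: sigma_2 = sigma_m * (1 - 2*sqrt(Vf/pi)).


factor = 1 - 2*sqrt(0.53/pi) = 0.1785
sigma_2 = 96 * 0.1785 = 17.14 MPa

17.14 MPa


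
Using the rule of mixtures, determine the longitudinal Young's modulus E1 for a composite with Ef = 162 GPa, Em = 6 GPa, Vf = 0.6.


E1 = Ef*Vf + Em*(1-Vf) = 162*0.6 + 6*0.4 = 99.6 GPa

99.6 GPa


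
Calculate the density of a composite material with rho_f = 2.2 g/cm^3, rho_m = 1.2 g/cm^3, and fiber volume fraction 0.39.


rho_c = rho_f*Vf + rho_m*(1-Vf) = 2.2*0.39 + 1.2*0.61 = 1.59 g/cm^3

1.59 g/cm^3


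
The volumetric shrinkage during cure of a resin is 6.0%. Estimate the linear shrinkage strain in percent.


Linear shrinkage ≈ vol_shrink/3 = 6.0/3 = 2.0%

2.0%


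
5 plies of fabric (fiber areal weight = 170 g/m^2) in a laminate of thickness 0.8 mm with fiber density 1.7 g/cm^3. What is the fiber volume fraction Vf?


Vf = n * FAW / (rho_f * h * 1000) = 5 * 170 / (1.7 * 0.8 * 1000) = 0.625

0.625


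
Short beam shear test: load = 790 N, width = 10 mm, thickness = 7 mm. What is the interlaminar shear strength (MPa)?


ILSS = 3F/(4bh) = 3*790/(4*10*7) = 8.46 MPa

8.46 MPa


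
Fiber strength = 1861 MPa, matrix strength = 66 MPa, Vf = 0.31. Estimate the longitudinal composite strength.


sigma_1 = sigma_f*Vf + sigma_m*(1-Vf) = 1861*0.31 + 66*0.69 = 622.5 MPa

622.5 MPa


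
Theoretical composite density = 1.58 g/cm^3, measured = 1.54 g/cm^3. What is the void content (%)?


Void% = (rho_theo - rho_actual)/rho_theo * 100 = (1.58 - 1.54)/1.58 * 100 = 2.53%

2.53%


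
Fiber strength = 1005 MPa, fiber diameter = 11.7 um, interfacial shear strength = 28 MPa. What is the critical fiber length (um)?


Lc = sigma_f * d / (2 * tau_i) = 1005 * 11.7 / (2 * 28) = 210.0 um

210.0 um


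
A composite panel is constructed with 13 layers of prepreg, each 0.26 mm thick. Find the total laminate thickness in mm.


h = n * t_ply = 13 * 0.26 = 3.38 mm

3.38 mm


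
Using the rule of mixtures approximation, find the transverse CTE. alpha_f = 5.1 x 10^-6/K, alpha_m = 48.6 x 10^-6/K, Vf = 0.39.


alpha_2 = alpha_f*Vf + alpha_m*(1-Vf) = 5.1*0.39 + 48.6*0.61 = 31.6 x 10^-6/K

31.6 x 10^-6/K


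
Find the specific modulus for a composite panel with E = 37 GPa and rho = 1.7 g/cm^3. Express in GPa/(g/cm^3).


Specific stiffness = E/rho = 37/1.7 = 21.8 GPa/(g/cm^3)

21.8 GPa/(g/cm^3)


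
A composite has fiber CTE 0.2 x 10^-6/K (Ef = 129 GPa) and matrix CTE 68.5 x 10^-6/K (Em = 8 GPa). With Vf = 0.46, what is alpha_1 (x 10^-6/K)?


E1 = Ef*Vf + Em*(1-Vf) = 63.66
alpha_1 = (alpha_f*Ef*Vf + alpha_m*Em*(1-Vf))/E1 = 4.83 x 10^-6/K

4.83 x 10^-6/K


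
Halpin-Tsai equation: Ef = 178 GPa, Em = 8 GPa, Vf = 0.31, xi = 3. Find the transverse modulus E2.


eta = (Ef/Em - 1)/(Ef/Em + xi) = (22.25 - 1)/(22.25 + 3) = 0.8416
E2 = Em*(1+xi*eta*Vf)/(1-eta*Vf) = 19.3 GPa

19.3 GPa


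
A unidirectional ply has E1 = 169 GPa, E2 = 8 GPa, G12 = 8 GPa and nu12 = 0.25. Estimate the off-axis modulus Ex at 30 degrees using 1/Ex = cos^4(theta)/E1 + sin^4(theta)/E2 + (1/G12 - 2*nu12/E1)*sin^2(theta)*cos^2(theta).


cos^4(30) = 0.5625, sin^4(30) = 0.0625, sin^2(30)*cos^2(30) = 0.1875
1/G12 - 2*nu12/E1 = 1/8 - 2*0.25/169 = 0.122041 GPa^-1
1/Ex = 0.5625/169 + 0.0625/8 + 0.122041*0.1875 = 0.0340237 GPa^-1
Ex = 29.39 GPa

29.39 GPa


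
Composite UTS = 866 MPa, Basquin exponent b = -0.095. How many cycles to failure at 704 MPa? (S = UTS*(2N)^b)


N = 0.5 * (S/UTS)^(1/b) = 0.5 * (704/866)^(1/-0.095) = 4.4235 cycles

4.4235 cycles


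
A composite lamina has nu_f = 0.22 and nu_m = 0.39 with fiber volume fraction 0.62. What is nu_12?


nu_12 = nu_f*Vf + nu_m*(1-Vf) = 0.22*0.62 + 0.39*0.38 = 0.2846

0.2846


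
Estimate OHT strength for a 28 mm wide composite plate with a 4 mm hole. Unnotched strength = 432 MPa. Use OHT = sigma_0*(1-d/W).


OHT = sigma_0*(1-d/W) = 432*(1-4/28) = 370.3 MPa

370.3 MPa


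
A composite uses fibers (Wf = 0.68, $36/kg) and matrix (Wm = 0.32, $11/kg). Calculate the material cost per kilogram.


Cost = cost_f*Wf + cost_m*Wm = 36*0.68 + 11*0.32 = $28.0/kg

$28.0/kg


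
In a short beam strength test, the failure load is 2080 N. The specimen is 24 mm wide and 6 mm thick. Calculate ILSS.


ILSS = 3F/(4bh) = 3*2080/(4*24*6) = 10.83 MPa

10.83 MPa


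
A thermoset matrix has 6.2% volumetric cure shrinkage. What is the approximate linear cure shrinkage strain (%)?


Linear shrinkage ≈ vol_shrink/3 = 6.2/3 = 2.067%

2.067%


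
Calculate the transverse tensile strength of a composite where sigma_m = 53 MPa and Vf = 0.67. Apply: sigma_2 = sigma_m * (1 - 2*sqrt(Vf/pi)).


factor = 1 - 2*sqrt(0.67/pi) = 0.0764
sigma_2 = 53 * 0.0764 = 4.05 MPa

4.05 MPa


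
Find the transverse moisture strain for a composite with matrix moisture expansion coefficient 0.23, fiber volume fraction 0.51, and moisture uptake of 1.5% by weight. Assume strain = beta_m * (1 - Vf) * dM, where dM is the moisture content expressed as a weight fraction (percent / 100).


dM = 1.5/100 = 0.015
strain = beta_m * (1-Vf) * dM = 0.23 * 0.49 * 0.015 = 0.0016905

0.0016905


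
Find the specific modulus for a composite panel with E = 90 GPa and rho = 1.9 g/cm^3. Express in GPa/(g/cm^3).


Specific stiffness = E/rho = 90/1.9 = 47.4 GPa/(g/cm^3)

47.4 GPa/(g/cm^3)


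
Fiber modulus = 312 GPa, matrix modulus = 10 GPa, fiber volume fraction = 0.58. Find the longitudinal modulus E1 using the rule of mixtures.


E1 = Ef*Vf + Em*(1-Vf) = 312*0.58 + 10*0.42 = 185.16 GPa

185.16 GPa


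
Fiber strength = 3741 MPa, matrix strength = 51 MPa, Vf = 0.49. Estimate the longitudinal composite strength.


sigma_1 = sigma_f*Vf + sigma_m*(1-Vf) = 3741*0.49 + 51*0.51 = 1859.1 MPa

1859.1 MPa


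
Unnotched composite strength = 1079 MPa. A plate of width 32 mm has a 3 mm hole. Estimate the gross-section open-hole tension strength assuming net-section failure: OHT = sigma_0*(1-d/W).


OHT = sigma_0*(1-d/W) = 1079*(1-3/32) = 977.8 MPa

977.8 MPa


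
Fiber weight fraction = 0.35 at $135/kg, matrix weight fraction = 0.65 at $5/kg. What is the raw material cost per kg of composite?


Cost = cost_f*Wf + cost_m*Wm = 135*0.35 + 5*0.65 = $50.5/kg

$50.5/kg


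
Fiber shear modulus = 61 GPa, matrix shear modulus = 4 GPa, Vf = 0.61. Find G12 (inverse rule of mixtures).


1/G12 = Vf/Gf + (1-Vf)/Gm = 0.61/61 + 0.39/4
G12 = 9.3 GPa

9.3 GPa


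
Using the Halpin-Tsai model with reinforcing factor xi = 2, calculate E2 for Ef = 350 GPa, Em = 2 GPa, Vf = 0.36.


eta = (Ef/Em - 1)/(Ef/Em + xi) = (175.0 - 1)/(175.0 + 2) = 0.9831
E2 = Em*(1+xi*eta*Vf)/(1-eta*Vf) = 5.29 GPa

5.29 GPa


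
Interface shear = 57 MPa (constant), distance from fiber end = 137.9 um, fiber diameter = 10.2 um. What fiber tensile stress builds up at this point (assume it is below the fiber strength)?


Force balance: sigma_f * (pi*d^2/4) = tau * (pi*d) * x  ->  sigma_f = 4 * tau * x / d
sigma_f = 4 * 57 * 137.9 / 10.2 = 3082.5 MPa

3082.5 MPa


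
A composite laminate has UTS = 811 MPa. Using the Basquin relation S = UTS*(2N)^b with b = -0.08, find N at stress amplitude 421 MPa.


N = 0.5 * (S/UTS)^(1/b) = 0.5 * (421/811)^(1/-0.08) = 1812.1931 cycles

1812.1931 cycles


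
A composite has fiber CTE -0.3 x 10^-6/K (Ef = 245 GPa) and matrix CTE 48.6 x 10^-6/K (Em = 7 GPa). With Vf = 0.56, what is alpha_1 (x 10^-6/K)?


E1 = Ef*Vf + Em*(1-Vf) = 140.28
alpha_1 = (alpha_f*Ef*Vf + alpha_m*Em*(1-Vf))/E1 = 0.77 x 10^-6/K

0.77 x 10^-6/K


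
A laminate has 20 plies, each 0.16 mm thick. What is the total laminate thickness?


h = n * t_ply = 20 * 0.16 = 3.2 mm

3.2 mm


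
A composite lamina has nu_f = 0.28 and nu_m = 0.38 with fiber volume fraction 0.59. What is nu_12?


nu_12 = nu_f*Vf + nu_m*(1-Vf) = 0.28*0.59 + 0.38*0.41 = 0.321

0.321


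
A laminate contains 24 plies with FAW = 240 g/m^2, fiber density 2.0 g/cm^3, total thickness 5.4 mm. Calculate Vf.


Vf = n * FAW / (rho_f * h * 1000) = 24 * 240 / (2.0 * 5.4 * 1000) = 0.5333

0.5333
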